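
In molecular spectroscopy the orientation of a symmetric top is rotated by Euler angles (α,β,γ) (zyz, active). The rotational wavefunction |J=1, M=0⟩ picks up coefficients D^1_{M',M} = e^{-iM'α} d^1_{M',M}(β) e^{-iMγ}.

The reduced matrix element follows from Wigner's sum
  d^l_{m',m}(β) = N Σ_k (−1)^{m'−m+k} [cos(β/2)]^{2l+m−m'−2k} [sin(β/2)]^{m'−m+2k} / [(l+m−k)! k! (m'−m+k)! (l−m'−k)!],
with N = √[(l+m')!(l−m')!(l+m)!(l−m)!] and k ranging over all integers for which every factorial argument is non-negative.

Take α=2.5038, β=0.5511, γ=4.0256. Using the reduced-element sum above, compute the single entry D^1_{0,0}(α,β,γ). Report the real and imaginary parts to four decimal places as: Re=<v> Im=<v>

Re=0.8519 Im=0.0000

Split into d^1_{0,0}(β=0.5511) × two z-phases.
Half-angle: c=0.962276, s=0.272076. N=√(1·1·1·1)=1.000000
k∈{0,1} keeps every argument non-negative
  k=0: (−1)^0·1.0000/(1)·0.9623^2·0.2721^0 = +0.925975
  k=1: (−1)^1·1.0000/(1)·0.9623^0·0.2721^2 = -0.074025
d^1_{0,0}(0.5511) = +0.925975 -0.074025 = +0.851949
D = (+1.000000+0.000000i)·(+0.851949)·(+1.000000+0.000000i) = +0.851949+0.000000i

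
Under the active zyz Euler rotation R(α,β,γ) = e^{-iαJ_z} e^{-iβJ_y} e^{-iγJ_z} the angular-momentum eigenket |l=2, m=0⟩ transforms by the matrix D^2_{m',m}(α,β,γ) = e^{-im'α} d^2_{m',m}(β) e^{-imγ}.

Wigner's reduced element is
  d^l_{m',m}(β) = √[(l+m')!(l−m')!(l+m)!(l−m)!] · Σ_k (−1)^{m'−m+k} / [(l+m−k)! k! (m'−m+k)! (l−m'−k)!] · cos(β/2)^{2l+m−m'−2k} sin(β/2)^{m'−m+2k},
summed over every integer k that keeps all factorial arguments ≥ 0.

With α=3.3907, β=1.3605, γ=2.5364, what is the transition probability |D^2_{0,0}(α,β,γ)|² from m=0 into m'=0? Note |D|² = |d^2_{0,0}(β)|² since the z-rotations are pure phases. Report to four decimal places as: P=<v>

D^2_{0,0}(3.3907,1.3605,2.5364) = e^{-i·0·3.3907}·d^2_{0,0}(1.3605)·e^{-i·0·2.5364}. Compute d first:
With c≡cos(β/2)=0.777415 and s≡sin(β/2)=0.628987, N=[2·2·2·2]^{1/2}=4.000000
k: max(0,(0)−(0))=0 … min(2+(0),2−(0))=2
  k=0: (−1)^0·4.0000/(4)·0.7774^4·0.6290^0 = +0.365269
  k=1: (−1)^1·4.0000/(1)·0.7774^2·0.6290^2 = -0.956424
  k=2: (−1)^2·4.0000/(4)·0.7774^0·0.6290^4 = +0.156519
d^2_{0,0}(1.3605) = +0.365269 -0.956424 +0.156519 = -0.434635
|D^2_{0,0}|² = |d^2_{0,0}(β)|² = (-0.434635)² = 0.188908 (the z-rotation phases have unit modulus)

P=0.1889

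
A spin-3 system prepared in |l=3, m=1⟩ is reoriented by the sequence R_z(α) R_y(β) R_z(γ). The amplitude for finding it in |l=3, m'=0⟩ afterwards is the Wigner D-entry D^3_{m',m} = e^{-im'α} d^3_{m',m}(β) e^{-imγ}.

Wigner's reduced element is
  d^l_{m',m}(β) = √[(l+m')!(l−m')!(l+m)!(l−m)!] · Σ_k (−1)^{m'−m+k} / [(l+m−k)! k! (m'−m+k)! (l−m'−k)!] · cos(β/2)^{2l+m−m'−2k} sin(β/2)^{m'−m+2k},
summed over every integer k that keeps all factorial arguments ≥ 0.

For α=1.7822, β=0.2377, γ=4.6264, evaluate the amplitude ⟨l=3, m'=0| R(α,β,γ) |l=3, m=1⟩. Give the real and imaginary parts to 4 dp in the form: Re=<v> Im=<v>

Re=-0.0326 Im=0.3782

First d^3_{0,1}(β=0.2377), then the phase factors e^{-i(0)α} and e^{-i(1)γ}:
c=cos(0.2377/2)=0.992946, s=sin(0.2377/2)=0.118570; N=√[6·6·24·2]=41.569219
The bounds max(0,m−m')=1 and min(l+m,l−m')=3 give 3 terms
  k=1: (−1)^0·41.5692/(12)·0.9929^5·0.1186^1 = +0.396455
  k=2: (−1)^1·41.5692/(4)·0.9929^3·0.1186^3 = -0.016960
  k=3: (−1)^2·41.5692/(12)·0.9929^1·0.1186^5 = +0.000081
d^3_{0,1}(0.2377) = +0.396455 -0.016960 +0.000081 = +0.379576
D = (+1.000000+0.000000i)·(+0.379576)·(-0.085883+0.996305i) = -0.032599+0.378174i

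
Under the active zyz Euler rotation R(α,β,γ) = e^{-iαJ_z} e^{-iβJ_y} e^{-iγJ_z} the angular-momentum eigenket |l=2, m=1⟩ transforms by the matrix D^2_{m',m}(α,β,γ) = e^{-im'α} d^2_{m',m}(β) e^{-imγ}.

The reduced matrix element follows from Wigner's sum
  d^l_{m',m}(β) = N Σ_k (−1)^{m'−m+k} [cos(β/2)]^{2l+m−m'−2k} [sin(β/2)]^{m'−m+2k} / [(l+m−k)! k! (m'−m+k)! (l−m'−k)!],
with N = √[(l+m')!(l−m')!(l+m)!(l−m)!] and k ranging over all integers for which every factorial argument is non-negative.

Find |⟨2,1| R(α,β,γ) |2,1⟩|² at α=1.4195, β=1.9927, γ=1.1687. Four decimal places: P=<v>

P=0.2884

D^2_{1,1}(1.4195,1.9927,1.1687) = e^{-i·1·1.4195}·d^2_{1,1}(1.9927)·e^{-i·1·1.1687}. Compute d first:
Half-angle: c=0.543370, s=0.839493. N=√(6·1·6·1)=6.000000
The bounds max(0,m−m')=0 and min(l+m,l−m')=1 give 2 terms
  k=0: (−1)^0·6.0000/(6)·0.5434^4·0.8395^0 = +0.087173
  k=1: (−1)^1·6.0000/(2)·0.5434^2·0.8395^2 = -0.624234
d^2_{1,1}(1.9927) = +0.087173 -0.624234 = -0.537060
|D^2_{1,1}|² = |d^2_{1,1}(β)|² = (-0.537060)² = 0.288434 (the z-rotation phases have unit modulus)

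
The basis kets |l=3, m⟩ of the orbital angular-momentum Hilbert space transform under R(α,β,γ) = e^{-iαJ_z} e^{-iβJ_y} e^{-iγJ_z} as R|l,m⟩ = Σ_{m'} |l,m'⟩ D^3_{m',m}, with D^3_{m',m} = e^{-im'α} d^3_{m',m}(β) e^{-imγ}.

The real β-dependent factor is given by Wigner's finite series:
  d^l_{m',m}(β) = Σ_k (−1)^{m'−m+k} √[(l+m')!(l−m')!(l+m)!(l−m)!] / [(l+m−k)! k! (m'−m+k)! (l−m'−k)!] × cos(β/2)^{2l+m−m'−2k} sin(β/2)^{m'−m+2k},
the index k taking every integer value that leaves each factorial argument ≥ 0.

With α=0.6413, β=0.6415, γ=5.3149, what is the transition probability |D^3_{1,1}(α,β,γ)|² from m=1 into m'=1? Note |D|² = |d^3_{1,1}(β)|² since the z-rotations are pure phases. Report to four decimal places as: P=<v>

D^3_{1,1}(0.6413,0.6415,5.3149) = e^{-i·1·0.6413}·d^3_{1,1}(0.6415)·e^{-i·1·5.3149}. Compute d first:
Half-angle: c=0.948999, s=0.315278. N=√(24·2·24·2)=48.000000
The bounds max(0,m−m')=0 and min(l+m,l−m')=2 give 3 terms
  k=0: (−1)^0·48.0000/(48)·0.9490^6·0.3153^0 = +0.730458
  k=1: (−1)^1·48.0000/(6)·0.9490^4·0.3153^2 = -0.644973
  k=2: (−1)^2·48.0000/(8)·0.9490^2·0.3153^4 = +0.053390
d^3_{1,1}(0.6415) = +0.730458 -0.644973 +0.053390 = +0.138874
|D^3_{1,1}|² = |d^3_{1,1}(β)|² = (+0.138874)² = 0.019286 (the z-rotation phases have unit modulus)

P=0.0193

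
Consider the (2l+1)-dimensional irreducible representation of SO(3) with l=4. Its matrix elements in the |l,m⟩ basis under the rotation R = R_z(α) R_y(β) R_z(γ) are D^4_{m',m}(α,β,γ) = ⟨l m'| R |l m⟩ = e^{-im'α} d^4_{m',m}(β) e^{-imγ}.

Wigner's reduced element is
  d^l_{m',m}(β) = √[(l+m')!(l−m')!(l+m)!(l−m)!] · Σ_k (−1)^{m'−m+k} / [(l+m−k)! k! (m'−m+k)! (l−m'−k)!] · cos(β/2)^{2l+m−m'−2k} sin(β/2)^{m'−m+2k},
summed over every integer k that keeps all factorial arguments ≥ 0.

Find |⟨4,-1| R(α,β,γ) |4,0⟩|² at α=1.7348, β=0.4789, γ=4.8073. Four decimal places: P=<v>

Split into d^4_{-1,0}(β=0.4789) × two z-phases.
Half-angle: c=0.971469, s=0.237168. N=√(6·120·24·24)=643.987578
Admissible k: 1..4 (factorial args all ≥0)
  k=1: (−1)^0·643.9876/(144)·0.9715^7·0.2372^1 = +0.866110
  k=2: (−1)^1·643.9876/(24)·0.9715^5·0.2372^3 = -0.309728
  k=3: (−1)^2·643.9876/(24)·0.9715^3·0.2372^5 = +0.018460
  k=4: (−1)^3·643.9876/(144)·0.9715^1·0.2372^7 = -0.000183
d^4_{-1,0}(0.4789) = +0.866110 -0.309728 +0.018460 -0.000183 = +0.574659
|D^4_{-1,0}|² = |d^4_{-1,0}(β)|² = (+0.574659)² = 0.330233 (the z-rotation phases have unit modulus)

P=0.3302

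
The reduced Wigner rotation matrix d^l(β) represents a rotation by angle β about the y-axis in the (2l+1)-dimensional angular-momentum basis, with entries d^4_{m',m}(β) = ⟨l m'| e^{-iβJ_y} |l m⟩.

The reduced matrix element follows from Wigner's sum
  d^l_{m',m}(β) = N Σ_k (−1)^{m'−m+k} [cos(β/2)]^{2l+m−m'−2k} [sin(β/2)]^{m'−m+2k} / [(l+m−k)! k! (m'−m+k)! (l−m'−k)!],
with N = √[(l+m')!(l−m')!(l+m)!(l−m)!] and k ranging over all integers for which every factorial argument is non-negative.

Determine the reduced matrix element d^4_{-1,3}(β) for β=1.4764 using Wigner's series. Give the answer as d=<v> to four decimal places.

d^4_{-1,3}(β=1.4764) via Wigner's sum:
c=cos(1.4764/2)=0.739681, s=sin(1.4764/2)=0.672958; N=√[6·120·5040·1]=1904.940944
k∈{4,5} keeps every argument non-negative
  k=4: (−1)^0·1904.9409/(144)·0.7397^4·0.6730^4 = +0.812172
  k=5: (−1)^1·1904.9409/(240)·0.7397^2·0.6730^6 = -0.403353
d^4_{-1,3}(1.4764) = +0.812172 -0.403353 = +0.408819

d=0.4088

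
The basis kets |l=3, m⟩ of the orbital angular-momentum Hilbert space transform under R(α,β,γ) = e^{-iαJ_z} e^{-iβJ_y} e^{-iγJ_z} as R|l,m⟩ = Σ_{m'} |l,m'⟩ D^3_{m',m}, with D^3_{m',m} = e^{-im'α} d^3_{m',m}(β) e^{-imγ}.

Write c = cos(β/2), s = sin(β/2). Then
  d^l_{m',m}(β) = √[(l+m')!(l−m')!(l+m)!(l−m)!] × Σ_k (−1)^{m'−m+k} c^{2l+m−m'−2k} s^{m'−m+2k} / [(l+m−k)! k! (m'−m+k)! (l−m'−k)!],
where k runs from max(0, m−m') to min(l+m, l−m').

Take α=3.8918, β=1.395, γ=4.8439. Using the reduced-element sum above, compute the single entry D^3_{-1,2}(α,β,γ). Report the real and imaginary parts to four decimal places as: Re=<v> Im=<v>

Re=0.4326 Im=0.2292

D^3_{-1,2}(3.8918,1.395,4.8439) = e^{-i·-1·3.8918}·d^3_{-1,2}(1.395)·e^{-i·2·4.8439}. Compute d first:
With c≡cos(β/2)=0.766450 and s≡sin(β/2)=0.642304, N=[2·24·120·1]^{1/2}=75.894664
k: max(0,(2)−(-1))=3 … min(3+(2),3−(-1))=4
  k=3: (−1)^0·75.8947/(12)·0.7665^3·0.6423^3 = +0.754576
  k=4: (−1)^1·75.8947/(24)·0.7665^1·0.6423^5 = -0.264963
d^3_{-1,2}(1.395) = +0.754576 -0.264963 = +0.489613
Attach z-rotation phases: D = e^{-i(-1)(3.8918)}·(+0.489613)·e^{-i(2)(4.8439)} = +0.432648+0.229208i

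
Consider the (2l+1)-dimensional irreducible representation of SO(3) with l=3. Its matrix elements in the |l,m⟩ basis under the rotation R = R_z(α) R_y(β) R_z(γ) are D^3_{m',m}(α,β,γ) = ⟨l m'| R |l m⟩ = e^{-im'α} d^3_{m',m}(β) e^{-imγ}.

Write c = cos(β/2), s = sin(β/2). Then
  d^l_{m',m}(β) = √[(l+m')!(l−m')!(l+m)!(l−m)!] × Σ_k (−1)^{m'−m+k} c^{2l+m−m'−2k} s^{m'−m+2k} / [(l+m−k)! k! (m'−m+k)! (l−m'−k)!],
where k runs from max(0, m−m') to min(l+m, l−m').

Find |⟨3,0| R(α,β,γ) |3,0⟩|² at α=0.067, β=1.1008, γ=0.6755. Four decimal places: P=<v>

P=0.1999

First d^3_{0,0}(β=1.1008), then the phase factors e^{-i(0)α} and e^{-i(0)γ}:
c=cos(1.1008/2)=0.852315, s=sin(1.1008/2)=0.523028; N=√[6·6·6·6]=36.000000
Admissible k: 0..3 (factorial args all ≥0)
  k=0: (−1)^0·36.0000/(36)·0.8523^6·0.5230^0 = +0.383356
  k=1: (−1)^1·36.0000/(4)·0.8523^4·0.5230^2 = -1.299254
  k=2: (−1)^2·36.0000/(4)·0.8523^2·0.5230^4 = +0.489264
  k=3: (−1)^3·36.0000/(36)·0.8523^0·0.5230^6 = -0.020472
d^3_{0,0}(1.1008) = +0.383356 -1.299254 +0.489264 -0.020472 = -0.447105
|D^3_{0,0}|² = |d^3_{0,0}(β)|² = (-0.447105)² = 0.199903 (the z-rotation phases have unit modulus)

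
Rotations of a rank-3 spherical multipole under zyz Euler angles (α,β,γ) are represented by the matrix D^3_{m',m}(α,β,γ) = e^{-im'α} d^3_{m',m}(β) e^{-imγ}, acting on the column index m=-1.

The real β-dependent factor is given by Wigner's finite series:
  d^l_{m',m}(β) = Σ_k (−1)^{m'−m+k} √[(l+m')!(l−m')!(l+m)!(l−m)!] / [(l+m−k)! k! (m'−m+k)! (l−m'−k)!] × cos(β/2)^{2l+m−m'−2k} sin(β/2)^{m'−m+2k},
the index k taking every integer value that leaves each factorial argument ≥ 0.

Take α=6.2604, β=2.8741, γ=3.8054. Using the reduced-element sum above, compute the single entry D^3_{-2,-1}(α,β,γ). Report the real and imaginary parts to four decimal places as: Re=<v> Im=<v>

Re=0.0118 Im=0.0084

D^3_{-2,-1}(6.2604,2.8741,3.8054) = e^{-i·-2·6.2604}·d^3_{-2,-1}(2.8741)·e^{-i·-1·3.8054}. Compute d first:
c=cos(2.8741/2)=0.133348, s=sin(2.8741/2)=0.991069; N=√[1·120·2·24]=75.894664
k∈{1,2} keeps every argument non-negative
  k=1: (−1)^0·75.8947/(24)·0.1333^5·0.9911^1 = +0.000132
  k=2: (−1)^1·75.8947/(12)·0.1333^3·0.9911^3 = -0.014598
d^3_{-2,-1}(2.8741) = +0.000132 -0.014598 = -0.014466
D = (+0.998962-0.045555i)·(-0.014466)·(-0.787652-0.616120i) = +0.011788+0.008385i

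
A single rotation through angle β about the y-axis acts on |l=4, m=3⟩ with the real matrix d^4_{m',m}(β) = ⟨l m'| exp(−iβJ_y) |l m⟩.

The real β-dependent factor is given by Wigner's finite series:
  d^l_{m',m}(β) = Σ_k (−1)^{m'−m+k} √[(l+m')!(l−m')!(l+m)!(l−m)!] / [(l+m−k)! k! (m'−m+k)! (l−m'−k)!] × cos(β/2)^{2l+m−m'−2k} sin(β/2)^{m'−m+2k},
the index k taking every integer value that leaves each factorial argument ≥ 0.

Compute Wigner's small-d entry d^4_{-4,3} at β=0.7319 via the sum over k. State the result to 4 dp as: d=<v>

d^4_{-4,3}(β=0.7319) via Wigner's sum:
c=cos(0.7319/2)=0.933784, s=sin(0.7319/2)=0.357837; N=√[1·40320·5040·1]=14255.272709
k: max(0,(3)−(-4))=7 … min(4+(3),4−(-4))=7
  k=7: (−1)^0·14255.2727/(5040)·0.9338^1·0.3578^7 = +0.001984
d^4_{-4,3}(0.7319) = +0.001984

d=0.0020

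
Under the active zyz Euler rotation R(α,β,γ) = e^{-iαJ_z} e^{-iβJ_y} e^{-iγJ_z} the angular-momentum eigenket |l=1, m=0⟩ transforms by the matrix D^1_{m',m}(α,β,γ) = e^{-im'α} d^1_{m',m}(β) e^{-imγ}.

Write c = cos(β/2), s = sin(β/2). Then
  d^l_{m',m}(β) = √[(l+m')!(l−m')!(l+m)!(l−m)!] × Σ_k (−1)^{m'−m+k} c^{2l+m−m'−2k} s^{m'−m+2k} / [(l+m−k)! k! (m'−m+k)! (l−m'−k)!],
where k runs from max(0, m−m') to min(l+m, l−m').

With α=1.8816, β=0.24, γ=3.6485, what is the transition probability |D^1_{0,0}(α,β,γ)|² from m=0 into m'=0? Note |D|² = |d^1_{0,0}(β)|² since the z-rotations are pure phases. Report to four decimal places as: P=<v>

Split into d^1_{0,0}(β=0.24) × two z-phases.
c=cos(0.24/2)=0.992809, s=sin(0.24/2)=0.119712; N=√[1·1·1·1]=1.000000
k∈{0,1} keeps every argument non-negative
  k=0: (−1)^0·1.0000/(1)·0.9928^2·0.1197^0 = +0.985669
  k=1: (−1)^1·1.0000/(1)·0.9928^0·0.1197^2 = -0.014331
d^1_{0,0}(0.24) = +0.985669 -0.014331 = +0.971338
|D^1_{0,0}|² = |d^1_{0,0}(β)|² = (+0.971338)² = 0.943497 (the z-rotation phases have unit modulus)

P=0.9435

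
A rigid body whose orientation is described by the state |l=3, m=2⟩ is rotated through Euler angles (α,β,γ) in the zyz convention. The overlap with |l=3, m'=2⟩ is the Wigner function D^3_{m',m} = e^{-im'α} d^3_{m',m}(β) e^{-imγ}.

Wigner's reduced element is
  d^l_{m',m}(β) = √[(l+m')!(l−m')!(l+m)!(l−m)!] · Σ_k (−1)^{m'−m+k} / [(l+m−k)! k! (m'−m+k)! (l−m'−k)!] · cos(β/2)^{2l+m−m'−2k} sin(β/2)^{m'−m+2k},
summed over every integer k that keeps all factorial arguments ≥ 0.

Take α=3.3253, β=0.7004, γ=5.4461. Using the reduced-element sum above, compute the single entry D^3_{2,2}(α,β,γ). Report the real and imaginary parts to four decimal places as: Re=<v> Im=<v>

Split into d^3_{2,2}(β=0.7004) × two z-phases.
With c≡cos(β/2)=0.939304 and s≡sin(β/2)=0.343086, N=[120·1·120·1]^{1/2}=120.000000
The bounds max(0,m−m')=0 and min(l+m,l−m')=1 give 2 terms
  k=0: (−1)^0·120.0000/(120)·0.9393^6·0.3431^0 = +0.686811
  k=1: (−1)^1·120.0000/(24)·0.9393^4·0.3431^2 = -0.458142
d^3_{2,2}(0.7004) = +0.686811 -0.458142 = +0.228669
D = (+0.933259-0.359204i)·(+0.228669)·(-0.103190+0.994662i) = +0.059679+0.220744i

Re=0.0597 Im=0.2207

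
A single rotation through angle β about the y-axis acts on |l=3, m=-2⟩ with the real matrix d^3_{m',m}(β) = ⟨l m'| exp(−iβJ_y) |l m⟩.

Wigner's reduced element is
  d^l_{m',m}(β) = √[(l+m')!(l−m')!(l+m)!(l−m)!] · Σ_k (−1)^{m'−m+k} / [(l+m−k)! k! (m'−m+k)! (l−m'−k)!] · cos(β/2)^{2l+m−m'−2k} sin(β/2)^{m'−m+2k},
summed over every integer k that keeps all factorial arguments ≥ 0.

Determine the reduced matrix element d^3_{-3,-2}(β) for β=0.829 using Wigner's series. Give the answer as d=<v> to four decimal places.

d^3_{-3,-2}(β=0.829) via Wigner's sum:
c=cos(0.829/2)=0.915318, s=sin(0.829/2)=0.402732; N=√[1·720·1·120]=293.938769
k∈{1} keeps every argument non-negative
  k=1: (−1)^0·293.9388/(120)·0.9153^5·0.4027^1 = +0.633799
d^3_{-3,-2}(0.829) = +0.633799

d=0.6338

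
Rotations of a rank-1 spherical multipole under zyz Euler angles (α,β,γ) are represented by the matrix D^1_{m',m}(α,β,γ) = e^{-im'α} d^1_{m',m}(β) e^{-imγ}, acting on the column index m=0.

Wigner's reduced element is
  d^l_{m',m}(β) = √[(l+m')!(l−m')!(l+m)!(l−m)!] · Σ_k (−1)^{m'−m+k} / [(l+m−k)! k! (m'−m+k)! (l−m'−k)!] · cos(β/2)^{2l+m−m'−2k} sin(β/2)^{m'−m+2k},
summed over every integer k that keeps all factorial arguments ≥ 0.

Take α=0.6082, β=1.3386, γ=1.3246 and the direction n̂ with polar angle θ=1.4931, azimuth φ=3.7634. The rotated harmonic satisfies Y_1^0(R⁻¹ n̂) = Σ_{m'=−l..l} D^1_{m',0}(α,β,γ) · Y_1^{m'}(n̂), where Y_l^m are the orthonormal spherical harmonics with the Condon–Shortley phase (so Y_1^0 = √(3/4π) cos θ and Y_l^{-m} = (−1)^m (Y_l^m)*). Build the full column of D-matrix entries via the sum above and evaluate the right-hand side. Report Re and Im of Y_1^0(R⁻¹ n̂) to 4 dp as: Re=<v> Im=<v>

Need the full column D^1_{m',0} for m'=−1..1 at α=0.6082, β=1.3386, γ=1.3246.
cos(β/2)=0.784256, sin(β/2)=0.620437
d^1_{-1,0}: single k=1 term ⇒ +0.688130;  D = +0.564733+0.393192i
d^1_{0,0}: k∈[0..1] ⇒ +0.615058 -0.384942 = +0.230115;  D = +0.230115+0.000000i
d^1_{1,0}: single k=0 term ⇒ -0.688130;  D = -0.564733+0.393192i
Y_1^{m'}(θ=1.4931,φ=3.7634) and Σ D·Y over m':
  (+0.5647+0.3932i)·(-0.2800+0.2006i)  (+0.2301+0.0000i)·(+0.0379+0.0000i)  (-0.5647+0.3932i)·(+0.2800+0.2006i)
Y_1^0(R⁻¹ n̂) = -0.465285+0.000000i

Re=-0.4653 Im=0.0000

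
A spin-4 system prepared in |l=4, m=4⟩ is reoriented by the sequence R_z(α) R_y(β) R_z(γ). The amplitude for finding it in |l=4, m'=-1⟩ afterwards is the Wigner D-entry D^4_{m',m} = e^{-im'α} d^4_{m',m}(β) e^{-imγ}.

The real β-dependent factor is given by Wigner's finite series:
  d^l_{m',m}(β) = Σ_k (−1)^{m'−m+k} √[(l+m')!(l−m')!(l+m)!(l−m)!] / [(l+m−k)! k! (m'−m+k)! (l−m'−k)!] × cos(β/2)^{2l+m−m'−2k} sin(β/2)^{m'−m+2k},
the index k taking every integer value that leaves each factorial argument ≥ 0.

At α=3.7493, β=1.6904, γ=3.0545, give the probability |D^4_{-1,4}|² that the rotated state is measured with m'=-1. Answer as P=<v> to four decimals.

Split into d^4_{-1,4}(β=1.6904) × two z-phases.
Half-angle: c=0.663582, s=0.748104. N=√(6·120·40320·1)=5387.986637
Admissible k: 5..5 (factorial args all ≥0)
  k=5: (−1)^0·5387.9866/(720)·0.6636^3·0.7481^5 = +0.512373
d^4_{-1,4}(1.6904) = +0.512373
|D^4_{-1,4}|² = |d^4_{-1,4}(β)|² = (+0.512373)² = 0.262527 (the z-rotation phases have unit modulus)

P=0.2625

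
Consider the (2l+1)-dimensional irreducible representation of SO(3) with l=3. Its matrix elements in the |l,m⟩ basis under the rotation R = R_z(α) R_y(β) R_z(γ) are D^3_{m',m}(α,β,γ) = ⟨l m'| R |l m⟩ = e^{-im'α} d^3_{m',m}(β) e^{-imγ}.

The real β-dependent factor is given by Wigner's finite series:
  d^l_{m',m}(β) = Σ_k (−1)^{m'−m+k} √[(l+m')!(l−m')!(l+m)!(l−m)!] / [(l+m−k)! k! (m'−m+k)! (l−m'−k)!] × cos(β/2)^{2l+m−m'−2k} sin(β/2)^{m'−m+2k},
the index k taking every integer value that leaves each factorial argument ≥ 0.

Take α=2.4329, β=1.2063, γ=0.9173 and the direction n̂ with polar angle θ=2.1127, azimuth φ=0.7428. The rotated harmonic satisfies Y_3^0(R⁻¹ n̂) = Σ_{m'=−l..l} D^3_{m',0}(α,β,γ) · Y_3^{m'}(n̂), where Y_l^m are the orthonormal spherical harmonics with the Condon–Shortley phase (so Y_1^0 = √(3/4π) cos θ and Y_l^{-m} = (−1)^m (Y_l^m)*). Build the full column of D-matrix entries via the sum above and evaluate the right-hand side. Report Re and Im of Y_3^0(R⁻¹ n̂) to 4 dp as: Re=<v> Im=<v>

Need the full column D^3_{m',0} for m'=−3..3 at α=2.4329, β=1.2063, γ=0.9173.
cos(β/2)=0.823553, sin(β/2)=0.567239
d^3_{-3,0}: single k=3 term ⇒ +0.455920;  D = +0.240353+0.387419i
d^3_{-2,0}: k∈[2..3] ⇒ +0.810699 -0.384600 = +0.426099;  D = +0.065112-0.421094i
d^3_{-1,0}: k∈[1..3] ⇒ +0.744414 -1.059463 +0.167538 = -0.147510;  D = +0.111992-0.096006i
d^3_{0,0}: k∈[0..3] ⇒ +0.311996 -1.332114 +0.631962 -0.033312 = -0.421467;  D = -0.421467+0.000000i
d^3_{1,0}: k∈[0..2] ⇒ -0.744414 +1.059463 -0.167538 = +0.147510;  D = -0.111992-0.096006i
d^3_{2,0}: k∈[0..1] ⇒ +0.810699 -0.384600 = +0.426099;  D = +0.065112+0.421094i
d^3_{3,0}: single k=0 term ⇒ -0.455920;  D = -0.240353+0.387419i
Y_3^{m'}(θ=2.1127,φ=0.7428) and Σ D·Y over m':
  (+0.2404+0.3874i)·(-0.1604-0.2076i)  (+0.0651-0.4211i)·(-0.0329+0.3855i)  (+0.1120-0.0960i)·(+0.0673-0.0618i)  (-0.4215+0.0000i)·(+0.3214+0.0000i)  (-0.1120-0.0960i)·(-0.0673-0.0618i)  (+0.0651+0.4211i)·(-0.0329-0.3855i)  (-0.2404+0.3874i)·(+0.1604-0.2076i)
Y_3^0(R⁻¹ n̂) = +0.271915+0.000000i

Re=0.2719 Im=0.0000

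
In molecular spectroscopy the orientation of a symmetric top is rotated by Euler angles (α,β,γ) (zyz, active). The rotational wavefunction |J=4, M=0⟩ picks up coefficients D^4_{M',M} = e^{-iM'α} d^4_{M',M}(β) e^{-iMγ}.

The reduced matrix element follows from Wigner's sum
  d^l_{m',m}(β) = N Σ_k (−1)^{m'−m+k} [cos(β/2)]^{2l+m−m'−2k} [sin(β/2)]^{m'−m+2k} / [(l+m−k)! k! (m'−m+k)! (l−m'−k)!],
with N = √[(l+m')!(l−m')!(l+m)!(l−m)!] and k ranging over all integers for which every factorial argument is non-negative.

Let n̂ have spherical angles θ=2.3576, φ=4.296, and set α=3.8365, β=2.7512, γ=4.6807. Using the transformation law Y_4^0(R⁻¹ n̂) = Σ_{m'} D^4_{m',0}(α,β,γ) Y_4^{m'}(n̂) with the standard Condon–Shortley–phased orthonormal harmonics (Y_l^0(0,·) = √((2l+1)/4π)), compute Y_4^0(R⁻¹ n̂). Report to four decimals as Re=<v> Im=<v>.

Re=0.1542 Im=0.0000

Need the full column D^4_{m',0} for m'=−4..4 at α=3.8365, β=2.7512, γ=4.6807.
cos(β/2)=0.193959, sin(β/2)=0.981010
d^4_{-4,0}: single k=4 term ⇒ +0.010967;  D = -0.010256+0.003883i
d^4_{-3,0}: k∈[3..4] ⇒ +0.003066 -0.078444 = -0.075378;  D = -0.037056+0.065641i
d^4_{-2,0}: k∈[2..4] ⇒ +0.000486 -0.033161 +0.318113 = +0.285438;  D = +0.051378+0.280776i
d^4_{-1,0}: k∈[1..4] ⇒ +0.000045 -0.006954 +0.177895 -0.758469 = -0.587483;  D = +0.451254+0.376174i
d^4_{0,0}: k∈[0..4] ⇒ +0.000002 -0.000820 +0.047189 -0.536513 +0.857800 = +0.367658;  D = +0.367658+0.000000i
d^4_{1,0}: k∈[0..3] ⇒ -0.000045 +0.006954 -0.177895 +0.758469 = +0.587483;  D = -0.451254+0.376174i
d^4_{2,0}: k∈[0..2] ⇒ +0.000486 -0.033161 +0.318113 = +0.285438;  D = +0.051378-0.280776i
d^4_{3,0}: k∈[0..1] ⇒ -0.003066 +0.078444 = +0.075378;  D = +0.037056+0.065641i
d^4_{4,0}: single k=0 term ⇒ +0.010967;  D = -0.010256-0.003883i
Y_4^{m'}(θ=2.3576,φ=4.296) and Σ D·Y over m':
  (-0.0103+0.0039i)·(-0.0104+0.1095i)  (-0.0371+0.0656i)·(-0.2960+0.0986i)  (+0.0514+0.2808i)·(-0.2817-0.3097i)  (+0.4513+0.3762i)·(+0.0488-0.1103i)  (+0.3677+0.0000i)·(-0.3431+0.0000i)  (-0.4513+0.3762i)·(-0.0488-0.1103i)  (+0.0514-0.2808i)·(-0.2817+0.3097i)  (+0.0371+0.0656i)·(+0.2960+0.0986i)  (-0.0103-0.0039i)·(-0.0104-0.1095i)
Y_4^0(R⁻¹ n̂) = +0.154198+0.000000i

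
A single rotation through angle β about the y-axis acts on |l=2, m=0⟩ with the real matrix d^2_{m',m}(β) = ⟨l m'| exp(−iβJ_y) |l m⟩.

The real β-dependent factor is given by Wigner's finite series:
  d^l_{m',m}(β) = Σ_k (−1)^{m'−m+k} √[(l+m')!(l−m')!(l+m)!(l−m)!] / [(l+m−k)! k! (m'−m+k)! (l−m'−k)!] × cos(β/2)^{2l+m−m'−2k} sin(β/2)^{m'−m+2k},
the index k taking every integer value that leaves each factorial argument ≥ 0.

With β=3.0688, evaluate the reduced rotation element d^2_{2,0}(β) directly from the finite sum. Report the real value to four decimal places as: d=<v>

d=0.0032

d^2_{2,0}(β=3.0688) via Wigner's sum:
Half-angle: c=0.036388, s=0.999338. N=√(24·1·2·2)=9.797959
Admissible k: 0..0 (factorial args all ≥0)
  k=0: (−1)^2·9.7980/(4)·0.0364^2·0.9993^2 = +0.003239
d^2_{2,0}(3.0688) = +0.003239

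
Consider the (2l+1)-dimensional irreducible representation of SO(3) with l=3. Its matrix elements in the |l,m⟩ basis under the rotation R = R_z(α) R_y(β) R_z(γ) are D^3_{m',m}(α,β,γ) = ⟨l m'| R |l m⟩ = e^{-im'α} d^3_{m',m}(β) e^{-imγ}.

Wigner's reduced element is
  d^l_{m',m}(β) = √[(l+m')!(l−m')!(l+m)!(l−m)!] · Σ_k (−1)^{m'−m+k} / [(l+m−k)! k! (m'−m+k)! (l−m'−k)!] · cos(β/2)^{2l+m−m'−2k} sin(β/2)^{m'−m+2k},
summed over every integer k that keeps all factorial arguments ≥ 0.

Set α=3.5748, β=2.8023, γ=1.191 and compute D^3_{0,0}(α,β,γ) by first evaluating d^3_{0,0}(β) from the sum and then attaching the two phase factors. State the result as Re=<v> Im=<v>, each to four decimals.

Re=-0.6819 Im=0.0000

First d^3_{0,0}(β=2.8023), then the phase factors e^{-i(0)α} and e^{-i(0)γ}:
With c≡cos(β/2)=0.168834 and s≡sin(β/2)=0.985645, N=[6·6·6·6]^{1/2}=36.000000
k∈{0,1,2,3} keeps every argument non-negative
  k=0: (−1)^0·36.0000/(36)·0.1688^6·0.9856^0 = +0.000023
  k=1: (−1)^1·36.0000/(4)·0.1688^4·0.9856^2 = -0.007104
  k=2: (−1)^2·36.0000/(4)·0.1688^2·0.9856^4 = +0.242127
  k=3: (−1)^3·36.0000/(36)·0.1688^0·0.9856^6 = -0.916900
d^3_{0,0}(2.8023) = +0.000023 -0.007104 +0.242127 -0.916900 = -0.681854
D = (+1.000000+0.000000i)·(-0.681854)·(+1.000000+0.000000i) = -0.681854+0.000000i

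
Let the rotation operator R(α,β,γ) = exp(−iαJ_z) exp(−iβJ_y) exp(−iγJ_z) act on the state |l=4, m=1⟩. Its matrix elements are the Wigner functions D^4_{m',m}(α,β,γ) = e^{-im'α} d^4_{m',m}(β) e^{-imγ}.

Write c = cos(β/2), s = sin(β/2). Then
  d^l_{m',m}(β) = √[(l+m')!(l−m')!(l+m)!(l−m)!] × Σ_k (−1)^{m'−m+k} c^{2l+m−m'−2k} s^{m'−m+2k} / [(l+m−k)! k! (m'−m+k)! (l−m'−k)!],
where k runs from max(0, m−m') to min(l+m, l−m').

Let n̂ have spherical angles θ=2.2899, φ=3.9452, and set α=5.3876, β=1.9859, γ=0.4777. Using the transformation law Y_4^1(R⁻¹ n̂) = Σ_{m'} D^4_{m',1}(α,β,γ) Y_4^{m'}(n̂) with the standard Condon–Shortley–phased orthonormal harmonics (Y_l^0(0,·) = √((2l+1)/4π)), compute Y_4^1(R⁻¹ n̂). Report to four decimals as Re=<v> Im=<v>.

Need the full column D^4_{m',1} for m'=−4..4 at α=5.3876, β=1.9859, γ=0.4777.
cos(β/2)=0.546221, sin(β/2)=0.837641
d^4_{-4,1}: single k=5 term ⇒ +0.502909;  D = -0.305293+0.399642i
d^4_{-3,1}: k∈[4..5] ⇒ +0.579729 -0.818003 = -0.238274;  D = +0.238212-0.005447i
d^4_{-2,1}: k∈[3..5] ⇒ +0.404140 -1.425612 +0.670518 = -0.350955;  D = +0.225574+0.268860i
d^4_{-1,1}: k∈[2..5] ⇒ +0.186349 -1.314701 +1.545880 -0.242361 = +0.175167;  D = +0.034373-0.171761i
d^4_{0,1}: k∈[1..4] ⇒ +0.054344 -0.766801 +1.803273 -0.706788 = +0.384028;  D = +0.341038-0.176552i
d^4_{1,1}: k∈[0..3] ⇒ +0.007924 -0.279524 +1.314701 -1.030587 = +0.012515;  D = +0.011438+0.005079i
d^4_{2,1}: k∈[0..2] ⇒ -0.051555 +0.606210 -0.950408 = -0.395754;  D = -0.100718-0.382724i
d^4_{3,1}: k∈[0..1] ⇒ +0.147910 -0.579729 = -0.431819;  D = +0.257277-0.346808i
d^4_{4,1}: single k=0 term ⇒ -0.213851;  D = +0.213705-0.007900i
Y_4^{m'}(θ=2.2899,φ=3.9452) and Σ D·Y over m':
  (-0.3053+0.3996i)·(-0.1414+0.0103i)  (+0.2382-0.0054i)·(-0.2615-0.2344i)  (+0.2256+0.2689i)·(-0.0140-0.3856i)  (+0.0344-0.1718i)·(+0.0061-0.0063i)  (+0.3410-0.1766i)·(-0.3626+0.0000i)  (+0.0114+0.0051i)·(-0.0061-0.0063i)  (-0.1007-0.3827i)·(-0.0140+0.3856i)  (+0.2573-0.3468i)·(+0.2615-0.2344i)  (+0.2137-0.0079i)·(-0.1414-0.0103i)
Y_4^1(R⁻¹ n̂) = +0.056070-0.327721i

Re=0.0561 Im=-0.3277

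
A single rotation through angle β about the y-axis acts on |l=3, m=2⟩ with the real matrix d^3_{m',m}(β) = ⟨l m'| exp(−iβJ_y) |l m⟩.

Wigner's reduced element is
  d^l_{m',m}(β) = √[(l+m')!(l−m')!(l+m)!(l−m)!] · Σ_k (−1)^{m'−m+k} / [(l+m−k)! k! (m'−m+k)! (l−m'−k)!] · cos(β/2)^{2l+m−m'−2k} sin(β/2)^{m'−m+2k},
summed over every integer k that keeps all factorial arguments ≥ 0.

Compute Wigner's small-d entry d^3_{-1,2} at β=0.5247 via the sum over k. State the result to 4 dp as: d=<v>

d^3_{-1,2}(β=0.5247) via Wigner's sum:
Half-angle: c=0.965783, s=0.259351. N=√(2·24·120·1)=75.894664
k: max(0,(2)−(-1))=3 … min(3+(2),3−(-1))=4
  k=3: (−1)^0·75.8947/(12)·0.9658^3·0.2594^3 = +0.099388
  k=4: (−1)^1·75.8947/(24)·0.9658^1·0.2594^5 = -0.003584
d^3_{-1,2}(0.5247) = +0.099388 -0.003584 = +0.095804

d=0.0958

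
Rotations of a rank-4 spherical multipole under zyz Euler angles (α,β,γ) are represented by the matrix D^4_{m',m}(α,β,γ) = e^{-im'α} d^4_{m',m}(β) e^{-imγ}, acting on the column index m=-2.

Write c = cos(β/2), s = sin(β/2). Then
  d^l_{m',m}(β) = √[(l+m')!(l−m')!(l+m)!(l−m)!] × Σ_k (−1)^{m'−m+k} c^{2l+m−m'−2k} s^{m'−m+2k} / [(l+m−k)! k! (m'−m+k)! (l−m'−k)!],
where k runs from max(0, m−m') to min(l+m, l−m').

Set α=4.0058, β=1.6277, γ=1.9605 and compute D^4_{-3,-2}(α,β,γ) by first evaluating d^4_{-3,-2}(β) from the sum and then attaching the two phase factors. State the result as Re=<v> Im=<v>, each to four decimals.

Split into d^4_{-3,-2}(β=1.6277) × two z-phases.
With c≡cos(β/2)=0.686705 and s≡sin(β/2)=0.726936, N=[1·5040·2·720]^{1/2}=2693.993318
The bounds max(0,m−m')=1 and min(l+m,l−m')=2 give 2 terms
  k=1: (−1)^0·2693.9933/(720)·0.6867^7·0.7269^1 = +0.195862
  k=2: (−1)^1·2693.9933/(240)·0.6867^5·0.7269^3 = -0.658453
d^4_{-3,-2}(1.6277) = +0.195862 -0.658453 = -0.462591
Phases: e^{-i·(-3)·4.0058}=+0.853062-0.521809i, e^{-i·(-2)·1.9605}=-0.711330-0.702858i ⇒ D=+0.450363+0.105657i

Re=0.4504 Im=0.1057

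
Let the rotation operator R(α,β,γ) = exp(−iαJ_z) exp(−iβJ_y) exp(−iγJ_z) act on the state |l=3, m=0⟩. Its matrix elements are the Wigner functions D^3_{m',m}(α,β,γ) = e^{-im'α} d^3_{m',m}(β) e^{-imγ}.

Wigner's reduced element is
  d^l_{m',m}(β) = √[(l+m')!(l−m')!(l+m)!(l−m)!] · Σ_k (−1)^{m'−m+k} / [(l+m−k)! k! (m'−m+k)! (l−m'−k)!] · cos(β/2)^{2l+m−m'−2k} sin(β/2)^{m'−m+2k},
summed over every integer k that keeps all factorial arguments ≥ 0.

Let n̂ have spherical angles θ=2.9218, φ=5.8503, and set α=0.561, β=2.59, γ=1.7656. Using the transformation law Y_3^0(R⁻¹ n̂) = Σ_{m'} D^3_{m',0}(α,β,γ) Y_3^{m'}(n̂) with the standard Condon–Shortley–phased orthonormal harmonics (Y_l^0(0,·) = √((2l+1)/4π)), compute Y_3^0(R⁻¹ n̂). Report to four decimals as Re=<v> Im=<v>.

Need the full column D^3_{m',0} for m'=−3..3 at α=0.561, β=2.59, γ=1.7656.
cos(β/2)=0.272313, sin(β/2)=0.962209
d^3_{-3,0}: single k=3 term ⇒ +0.080451;  D = -0.009008+0.079945i
d^3_{-2,0}: k∈[2..3] ⇒ +0.027885 -0.348157 = -0.320272;  D = -0.138960-0.288555i
d^3_{-1,0}: k∈[1..3] ⇒ +0.004991 -0.186950 +0.778047 = +0.596088;  D = +0.504721+0.317138i
d^3_{0,0}: k∈[0..3] ⇒ +0.000408 -0.045820 +0.572080 -0.793625 = -0.266957;  D = -0.266957+0.000000i
d^3_{1,0}: k∈[0..2] ⇒ -0.004991 +0.186950 -0.778047 = -0.596088;  D = -0.504721+0.317138i
d^3_{2,0}: k∈[0..1] ⇒ +0.027885 -0.348157 = -0.320272;  D = -0.138960+0.288555i
d^3_{3,0}: single k=0 term ⇒ -0.080451;  D = +0.009008+0.079945i
Y_3^{m'}(θ=2.9218,φ=5.8503) and Σ D·Y over m':
  (-0.0090+0.0799i)·(+0.0012+0.0042i)  (-0.1390-0.2886i)·(-0.0307-0.0361i)  (+0.5047+0.3171i)·(+0.2406+0.1112i)  (-0.2670+0.0000i)·(-0.6418+0.0000i)  (-0.5047+0.3171i)·(-0.2406+0.1112i)  (-0.1390+0.2886i)·(-0.0307+0.0361i)  (+0.0090+0.0799i)·(-0.0012+0.0042i)
Y_3^0(R⁻¹ n̂) = +0.330740-0.000000i

Re=0.3307 Im=0.0000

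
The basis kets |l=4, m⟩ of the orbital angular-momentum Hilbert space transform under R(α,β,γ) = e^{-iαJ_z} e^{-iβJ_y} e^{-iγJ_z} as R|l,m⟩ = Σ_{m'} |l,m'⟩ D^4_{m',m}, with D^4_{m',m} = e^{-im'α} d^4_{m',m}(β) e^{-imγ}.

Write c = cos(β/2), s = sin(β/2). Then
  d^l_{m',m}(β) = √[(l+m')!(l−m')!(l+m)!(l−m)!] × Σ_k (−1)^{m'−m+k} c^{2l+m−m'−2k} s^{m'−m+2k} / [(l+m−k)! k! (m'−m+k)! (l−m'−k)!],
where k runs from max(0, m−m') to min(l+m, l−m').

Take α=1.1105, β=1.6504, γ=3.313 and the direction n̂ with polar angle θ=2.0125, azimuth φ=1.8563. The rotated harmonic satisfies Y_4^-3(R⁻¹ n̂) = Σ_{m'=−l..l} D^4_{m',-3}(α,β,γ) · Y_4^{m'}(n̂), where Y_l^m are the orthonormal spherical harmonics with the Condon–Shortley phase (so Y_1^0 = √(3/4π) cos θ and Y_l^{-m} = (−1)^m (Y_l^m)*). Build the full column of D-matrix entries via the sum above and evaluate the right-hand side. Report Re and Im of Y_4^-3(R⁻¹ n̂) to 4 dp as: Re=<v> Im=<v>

Re=0.2692 Im=0.1777

Need the full column D^4_{m',-3} for m'=−4..4 at α=1.1105, β=1.6504, γ=3.313.
cos(β/2)=0.678410, sin(β/2)=0.734683
d^4_{-4,-3}: single k=1 term ⇒ +0.137433;  D = -0.033180+0.133368i
d^4_{-3,-3}: k∈[0..1] ⇒ +0.044868 -0.368343 = -0.323475;  D = -0.246544-0.209408i
d^4_{-2,-3}: k∈[0..1] ⇒ -0.181807 +0.639657 = +0.457851;  D = +0.420564-0.180978i
d^4_{-1,-3}: k∈[0..1] ⇒ +0.417661 -0.816374 = -0.398713;  D = -0.021490+0.398133i
d^4_{0,-3}: k∈[0..1] ⇒ -0.674258 +0.790755 = +0.116497;  D = -0.101431-0.057300i
d^4_{1,-3}: k∈[0..1] ⇒ +0.816374 -0.574456 = +0.241918;  D = -0.200171+0.135853i
d^4_{2,-3}: k∈[0..1] ⇒ -0.750176 +0.293264 = -0.456913;  D = -0.061940-0.452695i
d^4_{3,-3}: k∈[0..1] ⇒ +0.506622 -0.084879 = +0.421743;  D = +0.399757+0.134392i
d^4_{4,-3}: single k=0 term ⇒ -0.221686;  D = -0.156633+0.156879i
Y_4^{m'}(θ=2.0125,φ=1.8563) and Σ D·Y over m':
  (-0.0332+0.1334i)·(+0.1229-0.2688i)  (-0.2465-0.2094i)·(-0.2987-0.2590i)  (+0.4206-0.1810i)·(-0.0642+0.0413i)  (-0.0215+0.3981i)·(-0.0886-0.3019i)  (-0.1014-0.0573i)·(-0.1389+0.0000i)  (-0.2002+0.1359i)·(+0.0886-0.3019i)  (-0.0619-0.4527i)·(-0.0642-0.0413i)  (+0.3998+0.1344i)·(+0.2987-0.2590i)  (-0.1566+0.1569i)·(+0.1229+0.2688i)
Y_4^-3(R⁻¹ n̂) = +0.269189+0.177726i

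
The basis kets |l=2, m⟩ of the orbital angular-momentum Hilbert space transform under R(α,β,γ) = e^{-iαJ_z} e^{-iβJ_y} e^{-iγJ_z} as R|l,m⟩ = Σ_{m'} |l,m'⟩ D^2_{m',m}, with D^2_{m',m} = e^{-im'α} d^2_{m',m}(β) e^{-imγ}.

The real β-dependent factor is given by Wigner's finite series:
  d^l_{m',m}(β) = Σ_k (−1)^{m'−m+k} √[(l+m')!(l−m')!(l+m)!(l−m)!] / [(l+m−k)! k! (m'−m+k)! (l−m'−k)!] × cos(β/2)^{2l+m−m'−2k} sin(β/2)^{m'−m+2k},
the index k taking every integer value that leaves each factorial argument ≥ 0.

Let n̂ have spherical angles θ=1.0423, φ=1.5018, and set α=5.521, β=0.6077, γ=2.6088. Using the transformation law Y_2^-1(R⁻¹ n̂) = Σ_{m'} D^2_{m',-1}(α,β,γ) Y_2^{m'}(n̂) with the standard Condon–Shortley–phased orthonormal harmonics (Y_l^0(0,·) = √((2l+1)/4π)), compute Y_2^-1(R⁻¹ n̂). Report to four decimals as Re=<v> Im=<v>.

Need the full column D^2_{m',-1} for m'=−2..2 at α=5.521, β=0.6077, γ=2.6088.
cos(β/2)=0.954192, sin(β/2)=0.299196
d^2_{-2,-1}: single k=1 term ⇒ +0.519868;  D = +0.242995+0.459582i
d^2_{-1,-1}: k∈[0..1] ⇒ +0.828977 -0.244514 = +0.584463;  D = -0.159169+0.562372i
d^2_{0,-1}: k∈[0..1] ⇒ -0.636705 +0.062601 = -0.574104;  D = +0.494529-0.291611i
d^2_{1,-1}: k∈[0..1] ⇒ +0.244514 -0.008014 = +0.236501;  D = -0.230306-0.053777i
d^2_{2,-1}: single k=0 term ⇒ -0.051113;  D = +0.027978+0.042776i
Y_2^{m'}(θ=1.0423,φ=1.5018) and Σ D·Y over m':
  (+0.2430+0.4596i)·(-0.2853-0.0396i)  (-0.1592+0.5624i)·(+0.0232-0.3356i)  (+0.4945-0.2916i)·(-0.0748+0.0000i)  (-0.2303-0.0538i)·(-0.0232-0.3356i)  (+0.0280+0.0428i)·(-0.2853+0.0396i)
Y_2^-1(R⁻¹ n̂) = +0.074532+0.014961i

Re=0.0745 Im=0.0150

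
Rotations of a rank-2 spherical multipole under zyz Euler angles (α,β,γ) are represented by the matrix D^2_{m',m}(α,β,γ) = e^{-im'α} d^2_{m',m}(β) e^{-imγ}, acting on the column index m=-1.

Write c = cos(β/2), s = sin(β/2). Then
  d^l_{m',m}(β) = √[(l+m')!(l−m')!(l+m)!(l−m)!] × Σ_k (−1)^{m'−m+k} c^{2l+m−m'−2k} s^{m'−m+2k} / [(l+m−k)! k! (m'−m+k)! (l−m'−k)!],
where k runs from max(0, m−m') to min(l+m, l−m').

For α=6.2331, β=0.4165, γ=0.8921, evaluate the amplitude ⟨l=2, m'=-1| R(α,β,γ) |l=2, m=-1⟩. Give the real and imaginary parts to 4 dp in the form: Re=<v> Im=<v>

Re=0.5285 Im=0.5920

First d^2_{-1,-1}(β=0.4165), then the phase factors e^{-i(-1)α} and e^{-i(-1)γ}:
Half-angle: c=0.978394, s=0.206748. N=√(1·6·1·6)=6.000000
Admissible k: 0..1 (factorial args all ≥0)
  k=0: (−1)^0·6.0000/(6)·0.9784^4·0.2067^0 = +0.916338
  k=1: (−1)^1·6.0000/(2)·0.9784^2·0.2067^2 = -0.122753
d^2_{-1,-1}(0.4165) = +0.916338 -0.122753 = +0.793585
Phases: e^{-i·(-1)·6.2331}=+0.998746-0.050064i, e^{-i·(-1)·0.8921}=+0.627779+0.778392i ⇒ D=+0.528497+0.592003i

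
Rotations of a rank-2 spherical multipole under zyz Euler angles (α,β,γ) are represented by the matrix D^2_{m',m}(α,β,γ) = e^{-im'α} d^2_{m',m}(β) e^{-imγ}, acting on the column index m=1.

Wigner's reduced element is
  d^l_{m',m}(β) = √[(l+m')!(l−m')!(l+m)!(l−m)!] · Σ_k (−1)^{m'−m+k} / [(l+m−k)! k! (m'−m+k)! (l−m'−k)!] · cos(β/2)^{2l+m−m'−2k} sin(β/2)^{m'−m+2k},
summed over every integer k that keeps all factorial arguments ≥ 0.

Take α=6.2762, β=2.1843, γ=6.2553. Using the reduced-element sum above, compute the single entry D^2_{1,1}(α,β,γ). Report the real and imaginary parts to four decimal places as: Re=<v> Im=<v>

Re=-0.4561 Im=-0.0159

First d^2_{1,1}(β=2.1843), then the phase factors e^{-i(1)α} and e^{-i(1)γ}:
Half-angle: c=0.460578, s=0.887619. N=√(6·1·6·1)=6.000000
k∈{0,1} keeps every argument non-negative
  k=0: (−1)^0·6.0000/(6)·0.4606^4·0.8876^0 = +0.045000
  k=1: (−1)^1·6.0000/(2)·0.4606^2·0.8876^2 = -0.501396
d^2_{1,1}(2.1843) = +0.045000 -0.501396 = -0.456396
D = (+0.999976+0.006985i)·(-0.456396)·(+0.999611+0.027882i) = -0.456119-0.015912i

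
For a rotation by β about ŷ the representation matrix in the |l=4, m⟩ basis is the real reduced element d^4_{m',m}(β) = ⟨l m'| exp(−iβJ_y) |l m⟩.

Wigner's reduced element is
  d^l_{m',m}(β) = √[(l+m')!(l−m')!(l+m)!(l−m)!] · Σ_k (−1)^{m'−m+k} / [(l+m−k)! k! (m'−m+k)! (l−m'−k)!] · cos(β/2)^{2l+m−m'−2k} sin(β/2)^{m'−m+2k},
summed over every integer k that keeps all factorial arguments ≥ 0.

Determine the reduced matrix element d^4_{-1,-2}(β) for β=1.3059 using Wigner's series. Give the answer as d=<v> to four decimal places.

d^4_{-1,-2}(β=1.3059) via Wigner's sum:
With c≡cos(β/2)=0.794295 and s≡sin(β/2)=0.607532, N=[6·120·2·720]^{1/2}=1018.233765
k∈{0,1,2} keeps every argument non-negative
  k=0: (−1)^1·1018.2338/(240)·0.7943^7·0.6075^1 = -0.514137
  k=1: (−1)^2·1018.2338/(48)·0.7943^5·0.6075^3 = +1.503916
  k=2: (−1)^3·1018.2338/(72)·0.7943^3·0.6075^5 = -0.586553
d^4_{-1,-2}(1.3059) = -0.514137 +1.503916 -0.586553 = +0.403226

d=0.4032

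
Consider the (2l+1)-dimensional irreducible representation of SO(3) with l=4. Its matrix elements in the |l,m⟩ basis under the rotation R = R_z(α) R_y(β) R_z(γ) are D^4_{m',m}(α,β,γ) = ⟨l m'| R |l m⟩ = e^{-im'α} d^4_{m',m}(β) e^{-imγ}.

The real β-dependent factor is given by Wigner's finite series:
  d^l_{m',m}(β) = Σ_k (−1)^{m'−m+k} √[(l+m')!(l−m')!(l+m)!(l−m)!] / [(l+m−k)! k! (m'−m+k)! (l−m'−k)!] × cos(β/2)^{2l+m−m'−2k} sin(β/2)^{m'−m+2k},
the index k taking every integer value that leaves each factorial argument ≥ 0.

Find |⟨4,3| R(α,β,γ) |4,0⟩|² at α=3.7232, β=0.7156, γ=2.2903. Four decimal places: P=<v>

P=0.0994

D^4_{3,0}(3.7232,0.7156,2.2903) = e^{-i·3·3.7232}·d^4_{3,0}(0.7156)·e^{-i·0·2.2903}. Compute d first:
Half-angle: c=0.936670, s=0.350214. N=√(5040·1·24·24)=1703.830978
k∈{0,1} keeps every argument non-negative
  k=0: (−1)^3·1703.8310/(144)·0.9367^5·0.3502^3 = -0.366436
  k=1: (−1)^4·1703.8310/(144)·0.9367^3·0.3502^5 = +0.051226
d^4_{3,0}(0.7156) = -0.366436 +0.051226 = -0.315210
|D^4_{3,0}|² = |d^4_{3,0}(β)|² = (-0.315210)² = 0.099357 (the z-rotation phases have unit modulus)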